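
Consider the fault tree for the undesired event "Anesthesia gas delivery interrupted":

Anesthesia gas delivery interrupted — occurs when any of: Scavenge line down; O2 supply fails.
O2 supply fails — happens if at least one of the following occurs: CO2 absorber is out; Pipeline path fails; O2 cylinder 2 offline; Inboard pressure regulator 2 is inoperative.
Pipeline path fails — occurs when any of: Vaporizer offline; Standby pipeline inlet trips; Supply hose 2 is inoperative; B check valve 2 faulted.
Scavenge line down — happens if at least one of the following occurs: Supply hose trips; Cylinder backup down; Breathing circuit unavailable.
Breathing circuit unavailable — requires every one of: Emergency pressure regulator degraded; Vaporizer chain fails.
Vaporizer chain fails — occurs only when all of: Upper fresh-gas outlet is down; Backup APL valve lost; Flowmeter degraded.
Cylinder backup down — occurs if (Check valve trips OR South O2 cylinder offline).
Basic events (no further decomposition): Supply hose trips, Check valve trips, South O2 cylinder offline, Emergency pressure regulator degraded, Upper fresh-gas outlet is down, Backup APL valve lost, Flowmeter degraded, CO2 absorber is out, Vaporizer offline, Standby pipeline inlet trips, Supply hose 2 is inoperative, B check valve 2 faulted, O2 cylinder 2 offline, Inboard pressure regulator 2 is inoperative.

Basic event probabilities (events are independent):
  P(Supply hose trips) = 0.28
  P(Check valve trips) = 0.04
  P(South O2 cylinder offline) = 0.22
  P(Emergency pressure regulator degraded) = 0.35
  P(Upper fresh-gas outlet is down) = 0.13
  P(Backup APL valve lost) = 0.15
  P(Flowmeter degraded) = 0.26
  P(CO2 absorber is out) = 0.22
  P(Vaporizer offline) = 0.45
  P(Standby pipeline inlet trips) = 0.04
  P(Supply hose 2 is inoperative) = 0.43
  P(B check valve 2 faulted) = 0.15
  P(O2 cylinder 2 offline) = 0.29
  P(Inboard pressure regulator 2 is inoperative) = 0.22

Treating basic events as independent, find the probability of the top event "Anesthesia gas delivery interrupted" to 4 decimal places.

0.9405

P(Cylinder backup down) [OR] = 1 − (1−0.04) × (1−0.22) = 0.251200
P(Vaporizer chain fails) [AND] = 0.13 × 0.15 × 0.26 = 0.005070
P(Breathing circuit unavailable) [AND] = 0.35 × 0.005070 = 0.001775
P(Scavenge line down) [OR] = 1 − (1−0.28) × (1−0.251200) × (1−0.001775) = 0.461821
P(Pipeline path fails) [OR] = 1 − (1−0.45) × (1−0.04) × (1−0.43) × (1−0.15) = 0.744184
P(O2 supply fails) [OR] = 1 − (1−0.22) × (1−0.744184) × (1−0.29) × (1−0.22) = 0.889497
P(Anesthesia gas delivery interrupted) [OR] = 1 − (1−0.461821) × (1−0.889497) = 0.940530
Rounded to 4 decimal places: P(Anesthesia gas delivery interrupted) ≈ 0.9405.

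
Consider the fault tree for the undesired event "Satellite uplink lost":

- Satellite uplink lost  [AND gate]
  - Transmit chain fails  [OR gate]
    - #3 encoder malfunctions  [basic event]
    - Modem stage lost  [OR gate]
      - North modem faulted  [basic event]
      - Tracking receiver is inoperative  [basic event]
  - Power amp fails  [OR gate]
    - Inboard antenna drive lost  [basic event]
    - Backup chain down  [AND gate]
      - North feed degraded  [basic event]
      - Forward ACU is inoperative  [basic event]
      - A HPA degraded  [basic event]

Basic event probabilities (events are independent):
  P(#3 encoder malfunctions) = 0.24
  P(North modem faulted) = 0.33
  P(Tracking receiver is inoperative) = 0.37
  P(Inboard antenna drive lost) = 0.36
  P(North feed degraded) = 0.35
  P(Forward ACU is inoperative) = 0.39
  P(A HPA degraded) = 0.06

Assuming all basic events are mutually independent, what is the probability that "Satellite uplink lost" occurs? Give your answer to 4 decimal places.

P(Modem stage lost) [OR] = 1 − (1−0.33) × (1−0.37) = 0.577900
P(Transmit chain fails) [OR] = 1 − (1−0.24) × (1−0.577900) = 0.679204
P(Backup chain down) [AND] = 0.35 × 0.39 × 0.06 = 0.008190
P(Power amp fails) [OR] = 1 − (1−0.36) × (1−0.008190) = 0.365242
P(Satellite uplink lost) [AND] = 0.679204 × 0.365242 = 0.248074
Rounded to 4 decimal places: P(Satellite uplink lost) ≈ 0.2481.

0.2481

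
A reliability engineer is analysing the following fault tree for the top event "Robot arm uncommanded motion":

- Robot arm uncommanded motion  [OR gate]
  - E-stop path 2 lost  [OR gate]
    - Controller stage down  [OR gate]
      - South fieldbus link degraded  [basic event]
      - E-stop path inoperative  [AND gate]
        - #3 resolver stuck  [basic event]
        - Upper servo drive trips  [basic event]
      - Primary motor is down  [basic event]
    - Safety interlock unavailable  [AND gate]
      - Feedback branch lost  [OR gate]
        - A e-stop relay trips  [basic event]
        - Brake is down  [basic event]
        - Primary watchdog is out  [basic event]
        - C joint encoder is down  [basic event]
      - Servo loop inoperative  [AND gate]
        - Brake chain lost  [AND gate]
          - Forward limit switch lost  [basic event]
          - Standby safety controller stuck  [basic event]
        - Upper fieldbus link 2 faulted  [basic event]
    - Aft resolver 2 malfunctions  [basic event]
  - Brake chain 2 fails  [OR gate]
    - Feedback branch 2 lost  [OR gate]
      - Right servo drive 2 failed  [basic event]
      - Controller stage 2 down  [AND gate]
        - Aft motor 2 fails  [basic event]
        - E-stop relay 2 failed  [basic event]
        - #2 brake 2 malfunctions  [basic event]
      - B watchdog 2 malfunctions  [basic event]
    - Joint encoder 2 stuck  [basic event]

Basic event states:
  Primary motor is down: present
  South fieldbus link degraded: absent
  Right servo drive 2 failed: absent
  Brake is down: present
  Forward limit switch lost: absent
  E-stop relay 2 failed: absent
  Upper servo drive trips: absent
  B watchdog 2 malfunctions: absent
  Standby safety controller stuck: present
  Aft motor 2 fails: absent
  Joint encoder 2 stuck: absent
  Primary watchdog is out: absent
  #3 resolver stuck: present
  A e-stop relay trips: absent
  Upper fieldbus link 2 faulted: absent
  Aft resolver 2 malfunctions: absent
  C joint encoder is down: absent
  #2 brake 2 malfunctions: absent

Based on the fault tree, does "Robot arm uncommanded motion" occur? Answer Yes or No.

E-stop path inoperative [AND]: #3 resolver stuck=occurs, Upper servo drive trips=not → not all inputs occur → does not occur.
Controller stage down [OR]: South fieldbus link degraded=not, E-stop path inoperative=not, Primary motor is down=occurs → at least one input occurs → occurs.
Feedback branch lost [OR]: A e-stop relay trips=not, Brake is down=occurs, Primary watchdog is out=not, C joint encoder is down=not → at least one input occurs → occurs.
Brake chain lost [AND]: Forward limit switch lost=not, Standby safety controller stuck=occurs → not all inputs occur → does not occur.
Servo loop inoperative [AND]: Brake chain lost=not, Upper fieldbus link 2 faulted=not → not all inputs occur → does not occur.
Safety interlock unavailable [AND]: Feedback branch lost=occurs, Servo loop inoperative=not → not all inputs occur → does not occur.
E-stop path 2 lost [OR]: Controller stage down=occurs, Safety interlock unavailable=not, Aft resolver 2 malfunctions=not → at least one input occurs → occurs.
Controller stage 2 down [AND]: Aft motor 2 fails=not, E-stop relay 2 failed=not, #2 brake 2 malfunctions=not → not all inputs occur → does not occur.
Feedback branch 2 lost [OR]: Right servo drive 2 failed=not, Controller stage 2 down=not, B watchdog 2 malfunctions=not → no input occurs → does not occur.
Brake chain 2 fails [OR]: Feedback branch 2 lost=not, Joint encoder 2 stuck=not → no input occurs → does not occur.
Robot arm uncommanded motion [OR]: E-stop path 2 lost=occurs, Brake chain 2 fails=not → at least one input occurs → occurs.

Yes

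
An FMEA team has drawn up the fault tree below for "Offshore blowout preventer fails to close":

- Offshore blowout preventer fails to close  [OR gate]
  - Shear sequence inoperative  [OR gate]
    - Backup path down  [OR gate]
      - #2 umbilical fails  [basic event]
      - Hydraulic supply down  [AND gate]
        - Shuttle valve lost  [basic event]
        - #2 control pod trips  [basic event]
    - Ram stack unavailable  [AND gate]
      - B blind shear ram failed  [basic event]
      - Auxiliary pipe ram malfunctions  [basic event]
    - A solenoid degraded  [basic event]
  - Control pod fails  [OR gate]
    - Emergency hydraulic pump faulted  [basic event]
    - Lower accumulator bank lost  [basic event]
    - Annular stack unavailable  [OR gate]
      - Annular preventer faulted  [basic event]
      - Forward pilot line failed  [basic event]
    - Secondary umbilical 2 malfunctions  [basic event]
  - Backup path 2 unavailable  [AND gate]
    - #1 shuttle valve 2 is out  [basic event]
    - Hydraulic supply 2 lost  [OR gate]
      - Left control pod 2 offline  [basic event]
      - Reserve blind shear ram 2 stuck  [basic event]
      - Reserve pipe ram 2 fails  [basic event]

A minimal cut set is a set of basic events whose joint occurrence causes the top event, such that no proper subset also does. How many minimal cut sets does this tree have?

12

Hydraulic supply down [AND]: one cut set from each child combined → 1 × 1 = 1 cut set(s).
Backup path down [OR]: union of children's cut sets → 2 cut set(s).
Ram stack unavailable [AND]: one cut set from each child combined → 1 × 1 = 1 cut set(s).
Shear sequence inoperative [OR]: union of children's cut sets → 4 cut set(s).
Annular stack unavailable [OR]: union of children's cut sets → 2 cut set(s).
Control pod fails [OR]: union of children's cut sets → 5 cut set(s).
Hydraulic supply 2 lost [OR]: union of children's cut sets → 3 cut set(s).
Backup path 2 unavailable [AND]: one cut set from each child combined → 1 × 3 = 3 cut set(s).
Offshore blowout preventer fails to close [OR]: union of children's cut sets → 12 cut set(s).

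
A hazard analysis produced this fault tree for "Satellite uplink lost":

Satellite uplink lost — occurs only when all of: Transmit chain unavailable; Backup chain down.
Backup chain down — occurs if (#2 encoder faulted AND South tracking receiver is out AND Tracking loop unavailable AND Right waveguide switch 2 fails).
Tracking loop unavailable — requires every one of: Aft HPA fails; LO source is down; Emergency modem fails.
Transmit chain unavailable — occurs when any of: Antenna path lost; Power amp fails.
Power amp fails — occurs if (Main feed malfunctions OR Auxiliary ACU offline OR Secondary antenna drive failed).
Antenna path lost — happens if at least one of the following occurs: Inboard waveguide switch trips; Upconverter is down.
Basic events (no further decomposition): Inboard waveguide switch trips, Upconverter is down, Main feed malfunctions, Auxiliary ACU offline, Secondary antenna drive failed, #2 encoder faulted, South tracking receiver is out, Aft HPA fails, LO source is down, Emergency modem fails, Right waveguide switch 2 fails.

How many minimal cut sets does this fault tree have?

Antenna path lost [OR]: union of children's cut sets → 2 cut set(s).
Power amp fails [OR]: union of children's cut sets → 3 cut set(s).
Transmit chain unavailable [OR]: union of children's cut sets → 5 cut set(s).
Tracking loop unavailable [AND]: one cut set from each child combined → 1 × 1 × 1 = 1 cut set(s).
Backup chain down [AND]: one cut set from each child combined → 1 × 1 × 1 × 1 = 1 cut set(s).
Satellite uplink lost [AND]: one cut set from each child combined → 5 × 1 = 5 cut set(s).
Minimal cut sets: {#2 encoder faulted, Aft HPA fails, Emergency modem fails, Inboard waveguide switch trips, LO source is down, Right waveguide switch 2 fails, South tracking receiver is out}; {#2 encoder faulted, Aft HPA fails, Emergency modem fails, LO source is down, Right waveguide switch 2 fails, South tracking receiver is out, Upconverter is down}; {#2 encoder faulted, Aft HPA fails, Emergency modem fails, LO source is down, Main feed malfunctions, Right waveguide switch 2 fails, South tracking receiver is out}; {#2 encoder faulted, Aft HPA fails, Auxiliary ACU offline, Emergency modem fails, LO source is down, Right waveguide switch 2 fails, South tracking receiver is out}; {#2 encoder faulted, Aft HPA fails, Emergency modem fails, LO source is down, Right waveguide switch 2 fails, Secondary antenna drive failed, South tracking receiver is out}.

5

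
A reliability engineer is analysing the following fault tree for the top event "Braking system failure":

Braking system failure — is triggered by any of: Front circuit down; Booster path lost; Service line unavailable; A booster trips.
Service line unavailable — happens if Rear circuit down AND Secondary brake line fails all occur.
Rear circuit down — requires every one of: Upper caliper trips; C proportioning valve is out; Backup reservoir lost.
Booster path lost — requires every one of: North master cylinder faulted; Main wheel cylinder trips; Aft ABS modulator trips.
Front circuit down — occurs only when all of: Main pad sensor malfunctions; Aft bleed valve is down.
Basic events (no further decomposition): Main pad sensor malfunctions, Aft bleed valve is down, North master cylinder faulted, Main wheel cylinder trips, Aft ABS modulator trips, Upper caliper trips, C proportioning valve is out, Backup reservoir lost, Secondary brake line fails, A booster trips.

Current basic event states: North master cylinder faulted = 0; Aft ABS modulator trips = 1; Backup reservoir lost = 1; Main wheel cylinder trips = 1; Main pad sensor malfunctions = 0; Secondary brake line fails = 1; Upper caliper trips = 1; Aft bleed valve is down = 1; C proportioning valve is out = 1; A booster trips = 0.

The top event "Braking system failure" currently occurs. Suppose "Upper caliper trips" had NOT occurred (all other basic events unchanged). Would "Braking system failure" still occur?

No

Counterfactual: set "Upper caliper trips" to not occurred.
Front circuit down [AND]: Main pad sensor malfunctions=not, Aft bleed valve is down=occurs → not all inputs occur → does not occur.
Booster path lost [AND]: North master cylinder faulted=not, Main wheel cylinder trips=occurs, Aft ABS modulator trips=occurs → not all inputs occur → does not occur.
Rear circuit down [AND]: Upper caliper trips=not, C proportioning valve is out=occurs, Backup reservoir lost=occurs → not all inputs occur → does not occur.
Service line unavailable [AND]: Rear circuit down=not, Secondary brake line fails=occurs → not all inputs occur → does not occur.
Braking system failure [OR]: Front circuit down=not, Booster path lost=not, Service line unavailable=not, A booster trips=not → no input occurs → does not occur.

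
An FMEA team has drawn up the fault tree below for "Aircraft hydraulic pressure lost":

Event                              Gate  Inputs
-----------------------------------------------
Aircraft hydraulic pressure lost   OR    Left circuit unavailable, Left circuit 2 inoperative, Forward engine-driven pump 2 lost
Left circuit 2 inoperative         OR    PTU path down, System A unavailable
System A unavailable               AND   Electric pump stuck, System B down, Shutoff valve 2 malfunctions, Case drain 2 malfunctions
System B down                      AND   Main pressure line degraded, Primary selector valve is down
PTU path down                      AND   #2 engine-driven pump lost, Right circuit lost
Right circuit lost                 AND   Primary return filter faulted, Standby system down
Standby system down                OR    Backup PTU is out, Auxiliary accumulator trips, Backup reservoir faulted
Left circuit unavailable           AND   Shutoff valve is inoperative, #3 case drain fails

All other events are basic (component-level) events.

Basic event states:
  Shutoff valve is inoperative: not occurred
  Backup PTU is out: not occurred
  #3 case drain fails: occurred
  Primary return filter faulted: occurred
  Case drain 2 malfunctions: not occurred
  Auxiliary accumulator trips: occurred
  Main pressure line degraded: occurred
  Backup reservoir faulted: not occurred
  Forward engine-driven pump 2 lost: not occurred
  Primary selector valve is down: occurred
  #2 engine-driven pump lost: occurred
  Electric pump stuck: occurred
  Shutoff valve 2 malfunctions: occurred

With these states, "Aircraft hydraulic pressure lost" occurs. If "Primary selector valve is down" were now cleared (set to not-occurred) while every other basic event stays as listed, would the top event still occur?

Yes

Counterfactual: set "Primary selector valve is down" to not occurred.
Left circuit unavailable [AND]: Shutoff valve is inoperative=not, #3 case drain fails=occurs → not all inputs occur → does not occur.
Standby system down [OR]: Backup PTU is out=not, Auxiliary accumulator trips=occurs, Backup reservoir faulted=not → at least one input occurs → occurs.
Right circuit lost [AND]: Primary return filter faulted=occurs, Standby system down=occurs → all inputs occur → occurs.
PTU path down [AND]: #2 engine-driven pump lost=occurs, Right circuit lost=occurs → all inputs occur → occurs.
System B down [AND]: Main pressure line degraded=occurs, Primary selector valve is down=not → not all inputs occur → does not occur.
System A unavailable [AND]: Electric pump stuck=occurs, System B down=not, Shutoff valve 2 malfunctions=occurs, Case drain 2 malfunctions=not → not all inputs occur → does not occur.
Left circuit 2 inoperative [OR]: PTU path down=occurs, System A unavailable=not → at least one input occurs → occurs.
Aircraft hydraulic pressure lost [OR]: Left circuit unavailable=not, Left circuit 2 inoperative=occurs, Forward engine-driven pump 2 lost=not → at least one input occurs → occurs.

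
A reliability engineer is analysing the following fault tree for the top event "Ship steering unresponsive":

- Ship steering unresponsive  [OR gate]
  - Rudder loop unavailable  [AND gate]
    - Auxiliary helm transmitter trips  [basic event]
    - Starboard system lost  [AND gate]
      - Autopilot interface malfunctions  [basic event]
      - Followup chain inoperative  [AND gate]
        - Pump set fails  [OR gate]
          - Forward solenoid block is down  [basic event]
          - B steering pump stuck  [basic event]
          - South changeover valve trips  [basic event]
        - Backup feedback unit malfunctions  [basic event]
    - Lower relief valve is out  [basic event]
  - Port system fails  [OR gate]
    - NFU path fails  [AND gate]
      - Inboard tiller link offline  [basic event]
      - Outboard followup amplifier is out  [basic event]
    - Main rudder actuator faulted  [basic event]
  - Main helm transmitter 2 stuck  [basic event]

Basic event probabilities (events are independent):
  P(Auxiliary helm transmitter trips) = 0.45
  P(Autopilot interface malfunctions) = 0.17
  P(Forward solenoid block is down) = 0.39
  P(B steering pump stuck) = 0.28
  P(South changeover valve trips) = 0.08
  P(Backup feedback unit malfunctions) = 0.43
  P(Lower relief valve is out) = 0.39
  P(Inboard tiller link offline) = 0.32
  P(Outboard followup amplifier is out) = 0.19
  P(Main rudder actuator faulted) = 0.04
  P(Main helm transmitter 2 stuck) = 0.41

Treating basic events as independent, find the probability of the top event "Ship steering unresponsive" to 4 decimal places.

P(Pump set fails) [OR] = 1 − (1−0.39) × (1−0.28) × (1−0.08) = 0.595936
P(Followup chain inoperative) [AND] = 0.595936 × 0.43 = 0.256252
P(Starboard system lost) [AND] = 0.17 × 0.256252 = 0.043563
P(Rudder loop unavailable) [AND] = 0.45 × 0.043563 × 0.39 = 0.007645
P(NFU path fails) [AND] = 0.32 × 0.19 = 0.060800
P(Port system fails) [OR] = 1 − (1−0.060800) × (1−0.04) = 0.098368
P(Ship steering unresponsive) [OR] = 1 − (1−0.007645) × (1−0.098368) × (1−0.41) = 0.472104
Rounded to 4 decimal places: P(Ship steering unresponsive) ≈ 0.4721.

0.4721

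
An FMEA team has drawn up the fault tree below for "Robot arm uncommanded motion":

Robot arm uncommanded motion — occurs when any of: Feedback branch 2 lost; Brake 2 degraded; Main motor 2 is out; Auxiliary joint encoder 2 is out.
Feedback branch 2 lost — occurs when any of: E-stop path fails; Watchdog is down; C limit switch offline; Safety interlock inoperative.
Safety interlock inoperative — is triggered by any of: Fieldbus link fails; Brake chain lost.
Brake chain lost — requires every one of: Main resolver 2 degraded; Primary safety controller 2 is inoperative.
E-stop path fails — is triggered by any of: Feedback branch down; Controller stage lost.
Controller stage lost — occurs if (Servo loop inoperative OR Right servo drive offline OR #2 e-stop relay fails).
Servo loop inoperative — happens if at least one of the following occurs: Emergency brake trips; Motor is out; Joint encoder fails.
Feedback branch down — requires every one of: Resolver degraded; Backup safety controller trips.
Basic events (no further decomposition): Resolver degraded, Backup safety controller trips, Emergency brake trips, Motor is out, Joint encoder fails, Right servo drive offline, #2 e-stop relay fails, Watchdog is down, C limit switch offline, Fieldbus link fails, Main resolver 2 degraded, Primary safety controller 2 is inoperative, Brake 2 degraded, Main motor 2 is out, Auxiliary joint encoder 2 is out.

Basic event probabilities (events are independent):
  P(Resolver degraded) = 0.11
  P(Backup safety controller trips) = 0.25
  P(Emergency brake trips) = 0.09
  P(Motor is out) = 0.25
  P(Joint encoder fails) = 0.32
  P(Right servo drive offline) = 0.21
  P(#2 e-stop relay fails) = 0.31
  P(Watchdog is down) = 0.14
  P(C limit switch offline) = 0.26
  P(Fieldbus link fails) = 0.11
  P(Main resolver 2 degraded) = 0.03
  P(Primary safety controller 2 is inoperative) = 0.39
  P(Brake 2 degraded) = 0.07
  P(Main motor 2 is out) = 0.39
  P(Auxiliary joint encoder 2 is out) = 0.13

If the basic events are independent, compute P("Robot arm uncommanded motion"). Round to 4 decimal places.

0.9320

P(Feedback branch down) [AND] = 0.11 × 0.25 = 0.027500
P(Servo loop inoperative) [OR] = 1 − (1−0.09) × (1−0.25) × (1−0.32) = 0.535900
P(Controller stage lost) [OR] = 1 − (1−0.535900) × (1−0.21) × (1−0.31) = 0.747019
P(E-stop path fails) [OR] = 1 − (1−0.027500) × (1−0.747019) = 0.753976
P(Brake chain lost) [AND] = 0.03 × 0.39 = 0.011700
P(Safety interlock inoperative) [OR] = 1 − (1−0.11) × (1−0.011700) = 0.120413
P(Feedback branch 2 lost) [OR] = 1 − (1−0.753976) × (1−0.14) × (1−0.26) × (1−0.120413) = 0.862283
P(Robot arm uncommanded motion) [OR] = 1 − (1−0.862283) × (1−0.07) × (1−0.39) × (1−0.13) = 0.932030
Rounded to 4 decimal places: P(Robot arm uncommanded motion) ≈ 0.9320.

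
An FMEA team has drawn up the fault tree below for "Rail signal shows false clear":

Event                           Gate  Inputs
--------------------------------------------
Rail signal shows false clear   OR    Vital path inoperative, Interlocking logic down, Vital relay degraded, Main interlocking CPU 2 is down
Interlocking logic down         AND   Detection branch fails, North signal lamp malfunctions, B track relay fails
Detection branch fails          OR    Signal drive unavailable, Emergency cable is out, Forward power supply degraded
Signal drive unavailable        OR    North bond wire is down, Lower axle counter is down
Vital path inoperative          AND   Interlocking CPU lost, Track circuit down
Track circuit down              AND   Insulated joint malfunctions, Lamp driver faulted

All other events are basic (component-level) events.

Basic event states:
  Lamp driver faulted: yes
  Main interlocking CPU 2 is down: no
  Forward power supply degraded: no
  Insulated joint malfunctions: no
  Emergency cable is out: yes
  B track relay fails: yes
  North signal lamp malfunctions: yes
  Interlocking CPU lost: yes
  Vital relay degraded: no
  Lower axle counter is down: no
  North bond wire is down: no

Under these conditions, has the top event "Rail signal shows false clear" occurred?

Track circuit down [AND]: Insulated joint malfunctions=not, Lamp driver faulted=occurs → not all inputs occur → does not occur.
Vital path inoperative [AND]: Interlocking CPU lost=occurs, Track circuit down=not → not all inputs occur → does not occur.
Signal drive unavailable [OR]: North bond wire is down=not, Lower axle counter is down=not → no input occurs → does not occur.
Detection branch fails [OR]: Signal drive unavailable=not, Emergency cable is out=occurs, Forward power supply degraded=not → at least one input occurs → occurs.
Interlocking logic down [AND]: Detection branch fails=occurs, North signal lamp malfunctions=occurs, B track relay fails=occurs → all inputs occur → occurs.
Rail signal shows false clear [OR]: Vital path inoperative=not, Interlocking logic down=occurs, Vital relay degraded=not, Main interlocking CPU 2 is down=not → at least one input occurs → occurs.

Yes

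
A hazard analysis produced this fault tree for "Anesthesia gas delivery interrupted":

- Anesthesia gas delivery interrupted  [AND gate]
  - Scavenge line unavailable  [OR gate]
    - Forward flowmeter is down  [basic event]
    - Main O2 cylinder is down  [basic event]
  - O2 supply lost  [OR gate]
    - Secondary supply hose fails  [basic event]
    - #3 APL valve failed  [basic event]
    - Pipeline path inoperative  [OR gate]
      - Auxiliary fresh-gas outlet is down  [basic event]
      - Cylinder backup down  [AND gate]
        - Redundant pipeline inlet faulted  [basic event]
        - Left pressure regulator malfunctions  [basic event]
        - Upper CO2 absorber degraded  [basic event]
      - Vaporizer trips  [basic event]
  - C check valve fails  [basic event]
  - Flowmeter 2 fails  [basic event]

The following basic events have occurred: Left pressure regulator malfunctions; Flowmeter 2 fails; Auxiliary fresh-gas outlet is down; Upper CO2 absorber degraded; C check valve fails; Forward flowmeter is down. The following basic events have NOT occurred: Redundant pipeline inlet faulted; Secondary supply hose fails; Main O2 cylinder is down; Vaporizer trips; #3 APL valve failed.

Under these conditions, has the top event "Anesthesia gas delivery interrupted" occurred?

Yes

Scavenge line unavailable [OR]: Forward flowmeter is down=occurs, Main O2 cylinder is down=not → at least one input occurs → occurs.
Cylinder backup down [AND]: Redundant pipeline inlet faulted=not, Left pressure regulator malfunctions=occurs, Upper CO2 absorber degraded=occurs → not all inputs occur → does not occur.
Pipeline path inoperative [OR]: Auxiliary fresh-gas outlet is down=occurs, Cylinder backup down=not, Vaporizer trips=not → at least one input occurs → occurs.
O2 supply lost [OR]: Secondary supply hose fails=not, #3 APL valve failed=not, Pipeline path inoperative=occurs → at least one input occurs → occurs.
Anesthesia gas delivery interrupted [AND]: Scavenge line unavailable=occurs, O2 supply lost=occurs, C check valve fails=occurs, Flowmeter 2 fails=occurs → all inputs occur → occurs.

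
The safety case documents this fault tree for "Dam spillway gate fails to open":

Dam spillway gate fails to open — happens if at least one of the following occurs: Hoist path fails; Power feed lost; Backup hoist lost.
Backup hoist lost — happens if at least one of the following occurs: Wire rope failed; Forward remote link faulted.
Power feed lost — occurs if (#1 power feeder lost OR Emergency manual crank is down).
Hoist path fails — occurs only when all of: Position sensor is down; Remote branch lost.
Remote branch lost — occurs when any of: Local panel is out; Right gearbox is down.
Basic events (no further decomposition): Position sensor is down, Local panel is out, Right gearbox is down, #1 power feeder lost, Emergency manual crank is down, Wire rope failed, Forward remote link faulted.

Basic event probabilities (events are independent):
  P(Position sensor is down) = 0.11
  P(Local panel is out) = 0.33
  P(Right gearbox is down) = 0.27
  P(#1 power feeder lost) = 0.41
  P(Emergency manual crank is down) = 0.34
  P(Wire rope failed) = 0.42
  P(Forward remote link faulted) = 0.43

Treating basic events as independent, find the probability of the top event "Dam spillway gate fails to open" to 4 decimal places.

0.8785

P(Remote branch lost) [OR] = 1 − (1−0.33) × (1−0.27) = 0.510900
P(Hoist path fails) [AND] = 0.11 × 0.510900 = 0.056199
P(Power feed lost) [OR] = 1 − (1−0.41) × (1−0.34) = 0.610600
P(Backup hoist lost) [OR] = 1 − (1−0.42) × (1−0.43) = 0.669400
P(Dam spillway gate fails to open) [OR] = 1 − (1−0.056199) × (1−0.610600) × (1−0.669400) = 0.878499
Rounded to 4 decimal places: P(Dam spillway gate fails to open) ≈ 0.8785.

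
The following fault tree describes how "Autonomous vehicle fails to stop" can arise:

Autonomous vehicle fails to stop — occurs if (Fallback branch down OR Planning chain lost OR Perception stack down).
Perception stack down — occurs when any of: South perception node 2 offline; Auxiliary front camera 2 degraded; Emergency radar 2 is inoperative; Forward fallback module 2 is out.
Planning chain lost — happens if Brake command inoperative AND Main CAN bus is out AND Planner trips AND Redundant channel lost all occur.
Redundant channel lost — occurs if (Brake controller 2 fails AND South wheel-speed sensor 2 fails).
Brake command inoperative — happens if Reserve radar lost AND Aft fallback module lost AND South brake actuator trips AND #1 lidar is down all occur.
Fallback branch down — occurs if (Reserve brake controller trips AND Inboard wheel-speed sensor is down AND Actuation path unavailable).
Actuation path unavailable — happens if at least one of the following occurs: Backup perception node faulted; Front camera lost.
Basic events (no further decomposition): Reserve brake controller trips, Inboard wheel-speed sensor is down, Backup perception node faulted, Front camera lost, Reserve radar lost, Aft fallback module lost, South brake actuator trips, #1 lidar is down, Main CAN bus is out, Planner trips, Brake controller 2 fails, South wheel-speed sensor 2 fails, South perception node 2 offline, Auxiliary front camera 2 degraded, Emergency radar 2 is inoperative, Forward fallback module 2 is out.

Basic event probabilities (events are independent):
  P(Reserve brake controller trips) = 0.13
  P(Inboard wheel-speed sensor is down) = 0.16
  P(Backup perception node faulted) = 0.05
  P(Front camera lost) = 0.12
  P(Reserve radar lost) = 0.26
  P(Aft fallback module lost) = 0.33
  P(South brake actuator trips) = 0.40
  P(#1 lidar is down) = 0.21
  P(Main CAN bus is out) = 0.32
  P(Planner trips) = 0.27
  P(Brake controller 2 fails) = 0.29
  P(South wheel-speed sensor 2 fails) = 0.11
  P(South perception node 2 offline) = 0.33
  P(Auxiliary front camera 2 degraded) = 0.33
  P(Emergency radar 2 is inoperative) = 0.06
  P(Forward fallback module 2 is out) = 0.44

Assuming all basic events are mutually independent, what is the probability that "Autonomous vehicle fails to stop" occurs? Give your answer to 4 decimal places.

P(Actuation path unavailable) [OR] = 1 − (1−0.05) × (1−0.12) = 0.164000
P(Fallback branch down) [AND] = 0.13 × 0.16 × 0.164000 = 0.003411
P(Brake command inoperative) [AND] = 0.26 × 0.33 × 0.40 × 0.21 = 0.007207
P(Redundant channel lost) [AND] = 0.29 × 0.11 = 0.031900
P(Planning chain lost) [AND] = 0.007207 × 0.32 × 0.27 × 0.031900 = 0.000020
P(Perception stack down) [OR] = 1 − (1−0.33) × (1−0.33) × (1−0.06) × (1−0.44) = 0.763699
P(Autonomous vehicle fails to stop) [OR] = 1 − (1−0.003411) × (1−0.000020) × (1−0.763699) = 0.764510
Rounded to 4 decimal places: P(Autonomous vehicle fails to stop) ≈ 0.7645.

0.7645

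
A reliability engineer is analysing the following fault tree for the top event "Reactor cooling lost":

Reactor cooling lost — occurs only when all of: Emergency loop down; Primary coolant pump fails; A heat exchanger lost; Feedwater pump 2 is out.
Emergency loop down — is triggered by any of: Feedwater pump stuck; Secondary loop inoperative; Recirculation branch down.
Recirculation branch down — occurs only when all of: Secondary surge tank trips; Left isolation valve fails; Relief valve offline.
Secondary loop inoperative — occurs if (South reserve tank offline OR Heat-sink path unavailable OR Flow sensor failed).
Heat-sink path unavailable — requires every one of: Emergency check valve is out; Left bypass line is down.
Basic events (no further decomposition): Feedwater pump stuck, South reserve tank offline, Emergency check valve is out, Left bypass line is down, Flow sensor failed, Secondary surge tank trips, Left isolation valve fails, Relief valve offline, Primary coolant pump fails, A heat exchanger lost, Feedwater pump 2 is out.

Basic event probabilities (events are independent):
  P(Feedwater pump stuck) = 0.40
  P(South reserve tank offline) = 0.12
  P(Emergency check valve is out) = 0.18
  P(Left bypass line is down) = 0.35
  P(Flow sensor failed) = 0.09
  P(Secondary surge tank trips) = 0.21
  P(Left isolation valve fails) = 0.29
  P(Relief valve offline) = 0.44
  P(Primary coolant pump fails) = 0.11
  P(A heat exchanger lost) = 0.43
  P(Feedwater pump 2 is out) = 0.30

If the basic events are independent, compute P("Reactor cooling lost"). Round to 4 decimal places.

0.0080

P(Heat-sink path unavailable) [AND] = 0.18 × 0.35 = 0.063000
P(Secondary loop inoperative) [OR] = 1 − (1−0.12) × (1−0.063000) × (1−0.09) = 0.249650
P(Recirculation branch down) [AND] = 0.21 × 0.29 × 0.44 = 0.026796
P(Emergency loop down) [OR] = 1 − (1−0.40) × (1−0.249650) × (1−0.026796) = 0.561854
P(Reactor cooling lost) [AND] = 0.561854 × 0.11 × 0.43 × 0.30 = 0.007973
Rounded to 4 decimal places: P(Reactor cooling lost) ≈ 0.0080.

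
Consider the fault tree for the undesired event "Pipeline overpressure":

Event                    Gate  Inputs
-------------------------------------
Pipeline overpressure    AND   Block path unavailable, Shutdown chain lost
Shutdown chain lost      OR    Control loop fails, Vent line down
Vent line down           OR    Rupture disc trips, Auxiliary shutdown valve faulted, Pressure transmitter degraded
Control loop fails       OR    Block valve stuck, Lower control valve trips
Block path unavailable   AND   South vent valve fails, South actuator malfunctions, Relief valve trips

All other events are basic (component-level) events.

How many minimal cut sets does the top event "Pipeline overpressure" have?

5

Block path unavailable [AND]: one cut set from each child combined → 1 × 1 × 1 = 1 cut set(s).
Control loop fails [OR]: union of children's cut sets → 2 cut set(s).
Vent line down [OR]: union of children's cut sets → 3 cut set(s).
Shutdown chain lost [OR]: union of children's cut sets → 5 cut set(s).
Pipeline overpressure [AND]: one cut set from each child combined → 1 × 5 = 5 cut set(s).
Minimal cut sets: {Block valve stuck, Relief valve trips, South actuator malfunctions, South vent valve fails}; {Lower control valve trips, Relief valve trips, South actuator malfunctions, South vent valve fails}; {Relief valve trips, Rupture disc trips, South actuator malfunctions, South vent valve fails}; {Auxiliary shutdown valve faulted, Relief valve trips, South actuator malfunctions, South vent valve fails}; {Pressure transmitter degraded, Relief valve trips, South actuator malfunctions, South vent valve fails}.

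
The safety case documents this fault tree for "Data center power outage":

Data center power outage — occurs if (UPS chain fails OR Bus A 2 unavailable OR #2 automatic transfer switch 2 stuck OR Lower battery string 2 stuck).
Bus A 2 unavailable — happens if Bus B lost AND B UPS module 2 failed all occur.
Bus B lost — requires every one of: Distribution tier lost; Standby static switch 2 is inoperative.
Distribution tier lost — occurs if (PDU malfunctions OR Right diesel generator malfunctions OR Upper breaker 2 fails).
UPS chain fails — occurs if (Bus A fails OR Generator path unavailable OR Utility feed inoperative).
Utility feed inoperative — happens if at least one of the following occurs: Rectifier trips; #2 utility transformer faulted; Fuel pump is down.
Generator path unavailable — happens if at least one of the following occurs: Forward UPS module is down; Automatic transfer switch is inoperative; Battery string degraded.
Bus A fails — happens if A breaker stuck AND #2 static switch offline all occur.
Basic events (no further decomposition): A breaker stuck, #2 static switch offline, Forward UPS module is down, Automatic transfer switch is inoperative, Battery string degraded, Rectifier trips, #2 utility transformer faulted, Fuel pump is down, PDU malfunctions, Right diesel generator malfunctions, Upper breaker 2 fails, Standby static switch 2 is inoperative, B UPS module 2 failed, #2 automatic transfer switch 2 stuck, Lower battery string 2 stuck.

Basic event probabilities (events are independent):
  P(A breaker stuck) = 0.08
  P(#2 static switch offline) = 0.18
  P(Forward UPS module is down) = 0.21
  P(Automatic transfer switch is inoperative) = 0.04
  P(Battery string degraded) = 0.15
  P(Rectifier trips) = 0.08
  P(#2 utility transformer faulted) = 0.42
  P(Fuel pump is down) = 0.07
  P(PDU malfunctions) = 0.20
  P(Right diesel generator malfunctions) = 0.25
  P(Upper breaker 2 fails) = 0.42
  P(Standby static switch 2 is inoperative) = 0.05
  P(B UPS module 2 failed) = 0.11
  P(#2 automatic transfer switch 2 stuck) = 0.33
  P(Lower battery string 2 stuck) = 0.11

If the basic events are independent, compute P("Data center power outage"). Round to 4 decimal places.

0.8127

P(Bus A fails) [AND] = 0.08 × 0.18 = 0.014400
P(Generator path unavailable) [OR] = 1 − (1−0.21) × (1−0.04) × (1−0.15) = 0.355360
P(Utility feed inoperative) [OR] = 1 − (1−0.08) × (1−0.42) × (1−0.07) = 0.503752
P(UPS chain fails) [OR] = 1 − (1−0.014400) × (1−0.355360) × (1−0.503752) = 0.684705
P(Distribution tier lost) [OR] = 1 − (1−0.20) × (1−0.25) × (1−0.42) = 0.652000
P(Bus B lost) [AND] = 0.652000 × 0.05 = 0.032600
P(Bus A 2 unavailable) [AND] = 0.032600 × 0.11 = 0.003586
P(Data center power outage) [OR] = 1 − (1−0.684705) × (1−0.003586) × (1−0.33) × (1−0.11) = 0.812664
Rounded to 4 decimal places: P(Data center power outage) ≈ 0.8127.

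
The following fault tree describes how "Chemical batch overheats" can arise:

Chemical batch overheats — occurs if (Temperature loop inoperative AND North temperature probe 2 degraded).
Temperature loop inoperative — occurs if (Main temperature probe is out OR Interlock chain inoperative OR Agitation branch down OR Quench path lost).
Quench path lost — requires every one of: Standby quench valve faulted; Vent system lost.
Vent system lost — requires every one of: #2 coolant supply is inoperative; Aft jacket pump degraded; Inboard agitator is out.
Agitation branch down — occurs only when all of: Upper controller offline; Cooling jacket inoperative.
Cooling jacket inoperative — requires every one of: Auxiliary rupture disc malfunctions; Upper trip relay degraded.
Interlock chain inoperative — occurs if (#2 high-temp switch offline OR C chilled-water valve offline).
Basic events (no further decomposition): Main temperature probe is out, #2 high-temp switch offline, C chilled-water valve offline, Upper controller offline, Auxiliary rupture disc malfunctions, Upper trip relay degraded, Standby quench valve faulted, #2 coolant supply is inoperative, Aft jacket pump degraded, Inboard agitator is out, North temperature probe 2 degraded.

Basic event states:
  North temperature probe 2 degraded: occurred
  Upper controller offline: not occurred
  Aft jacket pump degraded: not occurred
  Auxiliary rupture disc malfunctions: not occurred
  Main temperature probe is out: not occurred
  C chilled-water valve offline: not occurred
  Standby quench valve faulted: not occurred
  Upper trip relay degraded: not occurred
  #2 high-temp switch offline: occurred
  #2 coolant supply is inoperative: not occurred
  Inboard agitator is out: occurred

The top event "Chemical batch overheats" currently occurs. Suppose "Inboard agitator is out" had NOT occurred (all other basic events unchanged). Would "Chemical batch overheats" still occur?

Counterfactual: set "Inboard agitator is out" to not occurred.
Interlock chain inoperative [OR]: #2 high-temp switch offline=occurs, C chilled-water valve offline=not → at least one input occurs → occurs.
Cooling jacket inoperative [AND]: Auxiliary rupture disc malfunctions=not, Upper trip relay degraded=not → not all inputs occur → does not occur.
Agitation branch down [AND]: Upper controller offline=not, Cooling jacket inoperative=not → not all inputs occur → does not occur.
Vent system lost [AND]: #2 coolant supply is inoperative=not, Aft jacket pump degraded=not, Inboard agitator is out=not → not all inputs occur → does not occur.
Quench path lost [AND]: Standby quench valve faulted=not, Vent system lost=not → not all inputs occur → does not occur.
Temperature loop inoperative [OR]: Main temperature probe is out=not, Interlock chain inoperative=occurs, Agitation branch down=not, Quench path lost=not → at least one input occurs → occurs.
Chemical batch overheats [AND]: Temperature loop inoperative=occurs, North temperature probe 2 degraded=occurs → all inputs occur → occurs.

Yes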